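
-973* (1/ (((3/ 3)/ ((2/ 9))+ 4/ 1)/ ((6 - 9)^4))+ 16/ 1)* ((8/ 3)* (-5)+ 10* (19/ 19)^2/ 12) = 310501.47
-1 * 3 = -3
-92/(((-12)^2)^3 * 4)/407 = -23/1215295488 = -0.00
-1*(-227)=227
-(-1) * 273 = 273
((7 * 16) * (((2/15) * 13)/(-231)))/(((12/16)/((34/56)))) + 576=5980448/10395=575.32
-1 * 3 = -3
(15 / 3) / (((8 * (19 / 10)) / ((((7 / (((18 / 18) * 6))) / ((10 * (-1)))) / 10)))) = -7 / 1824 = -0.00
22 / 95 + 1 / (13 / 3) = 571 / 1235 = 0.46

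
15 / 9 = 5 / 3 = 1.67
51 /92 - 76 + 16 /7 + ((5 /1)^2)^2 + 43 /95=33789267 /61180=552.29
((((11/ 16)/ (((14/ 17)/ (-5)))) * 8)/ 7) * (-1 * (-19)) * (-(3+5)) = 35530/ 49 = 725.10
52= 52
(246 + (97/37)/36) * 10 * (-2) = -1638845/333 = -4921.46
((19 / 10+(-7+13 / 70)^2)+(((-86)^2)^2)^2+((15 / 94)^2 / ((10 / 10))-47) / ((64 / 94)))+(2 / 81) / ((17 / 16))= 30364453318276416469853837 / 10147939200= 2992179271065835.36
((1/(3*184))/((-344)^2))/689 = 1/45006494208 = 0.00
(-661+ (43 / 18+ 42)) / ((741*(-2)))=11099 / 26676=0.42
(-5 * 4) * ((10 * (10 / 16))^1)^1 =-125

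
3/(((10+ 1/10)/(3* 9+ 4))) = 930/101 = 9.21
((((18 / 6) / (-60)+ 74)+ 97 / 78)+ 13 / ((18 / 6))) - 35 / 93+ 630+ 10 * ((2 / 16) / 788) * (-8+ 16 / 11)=37157570537 / 52398060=709.14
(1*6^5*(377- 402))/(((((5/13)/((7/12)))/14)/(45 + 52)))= -400392720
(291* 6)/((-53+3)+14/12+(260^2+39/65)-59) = 52380/2024783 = 0.03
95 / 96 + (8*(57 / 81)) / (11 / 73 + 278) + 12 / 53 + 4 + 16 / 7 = 48957723557 / 6508645920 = 7.52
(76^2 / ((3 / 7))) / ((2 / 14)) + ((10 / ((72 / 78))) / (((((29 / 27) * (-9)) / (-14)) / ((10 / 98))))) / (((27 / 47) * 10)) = 1034172751 / 10962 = 94341.61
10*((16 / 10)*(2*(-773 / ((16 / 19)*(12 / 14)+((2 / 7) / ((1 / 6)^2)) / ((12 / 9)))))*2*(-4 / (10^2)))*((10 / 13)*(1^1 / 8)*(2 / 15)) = 1644944 / 546975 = 3.01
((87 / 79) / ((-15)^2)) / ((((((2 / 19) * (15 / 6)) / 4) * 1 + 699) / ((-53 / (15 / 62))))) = -7242344 / 4721839875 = -0.00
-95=-95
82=82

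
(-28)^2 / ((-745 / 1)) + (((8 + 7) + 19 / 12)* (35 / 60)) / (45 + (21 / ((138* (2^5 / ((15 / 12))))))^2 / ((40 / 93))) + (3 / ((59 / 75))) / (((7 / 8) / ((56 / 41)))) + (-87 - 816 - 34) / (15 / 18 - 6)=234031857353814427306 / 1255062161423957625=186.47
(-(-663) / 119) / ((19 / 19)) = 39 / 7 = 5.57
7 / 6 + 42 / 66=119 / 66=1.80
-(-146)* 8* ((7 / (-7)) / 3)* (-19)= 22192 / 3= 7397.33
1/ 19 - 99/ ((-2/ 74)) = 69598/ 19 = 3663.05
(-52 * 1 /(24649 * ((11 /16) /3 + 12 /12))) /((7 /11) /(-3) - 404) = 0.00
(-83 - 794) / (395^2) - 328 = -51177077 / 156025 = -328.01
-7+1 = -6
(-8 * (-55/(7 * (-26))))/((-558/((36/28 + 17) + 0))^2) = -901120/347093019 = -0.00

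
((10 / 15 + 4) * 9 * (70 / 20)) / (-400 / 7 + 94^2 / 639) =-657531 / 193748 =-3.39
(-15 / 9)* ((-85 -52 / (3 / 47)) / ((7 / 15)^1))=3213.10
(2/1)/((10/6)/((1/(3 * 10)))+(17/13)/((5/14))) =65/1744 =0.04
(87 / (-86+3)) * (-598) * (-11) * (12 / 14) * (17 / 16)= -14593293 / 2324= -6279.39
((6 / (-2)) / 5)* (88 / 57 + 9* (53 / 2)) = -5473 / 38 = -144.03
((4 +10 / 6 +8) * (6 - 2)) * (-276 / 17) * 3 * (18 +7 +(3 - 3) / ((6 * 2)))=-1131600 / 17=-66564.71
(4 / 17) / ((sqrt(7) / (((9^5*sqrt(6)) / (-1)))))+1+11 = -12851.24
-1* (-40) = 40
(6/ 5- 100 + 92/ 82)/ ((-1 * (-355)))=-20024/ 72775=-0.28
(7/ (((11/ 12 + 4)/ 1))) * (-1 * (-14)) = 1176/ 59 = 19.93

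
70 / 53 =1.32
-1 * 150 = -150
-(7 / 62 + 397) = -24621 / 62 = -397.11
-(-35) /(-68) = -35 /68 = -0.51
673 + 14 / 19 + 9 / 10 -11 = 126091 / 190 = 663.64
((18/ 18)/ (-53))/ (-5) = 1/ 265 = 0.00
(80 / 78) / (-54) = -20 / 1053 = -0.02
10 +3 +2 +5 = 20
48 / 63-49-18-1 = -1412 / 21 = -67.24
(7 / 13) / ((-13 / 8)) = -56 / 169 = -0.33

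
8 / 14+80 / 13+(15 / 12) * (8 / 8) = 2903 / 364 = 7.98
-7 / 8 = -0.88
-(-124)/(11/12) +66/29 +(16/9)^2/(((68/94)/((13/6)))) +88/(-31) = 5889794582/40851459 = 144.18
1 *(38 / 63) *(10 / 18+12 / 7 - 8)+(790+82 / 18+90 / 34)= 53556446 / 67473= 793.75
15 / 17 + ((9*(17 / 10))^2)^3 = 218070809717793 / 17000000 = 12827694.69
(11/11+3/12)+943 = 3777/4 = 944.25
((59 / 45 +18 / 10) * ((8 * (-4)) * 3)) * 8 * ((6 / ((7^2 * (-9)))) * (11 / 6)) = 11264 / 189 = 59.60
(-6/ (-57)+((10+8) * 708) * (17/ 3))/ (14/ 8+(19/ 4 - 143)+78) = -2744212/ 2223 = -1234.46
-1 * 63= -63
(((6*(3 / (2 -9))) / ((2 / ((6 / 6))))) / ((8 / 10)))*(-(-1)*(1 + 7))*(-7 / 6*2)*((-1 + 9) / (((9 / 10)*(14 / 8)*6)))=1600 / 63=25.40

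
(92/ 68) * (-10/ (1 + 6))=-230/ 119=-1.93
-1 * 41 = -41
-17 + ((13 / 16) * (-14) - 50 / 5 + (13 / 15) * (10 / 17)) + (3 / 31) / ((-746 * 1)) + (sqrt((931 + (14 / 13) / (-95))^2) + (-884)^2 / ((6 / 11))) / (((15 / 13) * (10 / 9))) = 12528592642063811 / 11204547000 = 1118170.39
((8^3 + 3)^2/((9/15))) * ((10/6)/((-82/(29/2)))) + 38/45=-320478131/2460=-130275.66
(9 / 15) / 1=3 / 5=0.60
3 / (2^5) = 0.09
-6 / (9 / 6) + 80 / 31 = -44 / 31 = -1.42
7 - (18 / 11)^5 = -762211 / 161051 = -4.73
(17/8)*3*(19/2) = 969/16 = 60.56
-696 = -696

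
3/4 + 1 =1.75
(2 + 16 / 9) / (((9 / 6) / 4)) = 272 / 27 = 10.07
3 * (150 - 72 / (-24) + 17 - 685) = -1545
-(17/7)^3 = -14.32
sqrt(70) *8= 8 *sqrt(70)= 66.93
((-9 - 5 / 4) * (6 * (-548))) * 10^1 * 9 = 3033180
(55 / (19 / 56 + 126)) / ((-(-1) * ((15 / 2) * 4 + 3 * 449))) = 616 / 1948455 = 0.00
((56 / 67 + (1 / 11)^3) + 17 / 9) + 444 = 358538728 / 802593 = 446.73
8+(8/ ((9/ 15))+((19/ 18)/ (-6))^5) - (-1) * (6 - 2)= 25.33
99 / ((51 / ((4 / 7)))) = 132 / 119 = 1.11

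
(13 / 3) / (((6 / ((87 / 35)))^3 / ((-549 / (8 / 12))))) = -174064293 / 686000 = -253.74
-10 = -10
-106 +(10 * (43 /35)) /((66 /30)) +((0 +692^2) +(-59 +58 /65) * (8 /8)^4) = 2395920911 /5005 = 478705.48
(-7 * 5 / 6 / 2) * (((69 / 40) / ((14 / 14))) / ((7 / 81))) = -58.22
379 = 379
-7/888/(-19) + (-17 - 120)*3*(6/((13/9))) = -374457077/219336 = -1707.23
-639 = -639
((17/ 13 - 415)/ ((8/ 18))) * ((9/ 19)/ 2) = -217809/ 988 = -220.45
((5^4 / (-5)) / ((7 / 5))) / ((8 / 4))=-625 / 14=-44.64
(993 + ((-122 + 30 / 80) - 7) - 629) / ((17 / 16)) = 3766 / 17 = 221.53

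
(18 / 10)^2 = 81 / 25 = 3.24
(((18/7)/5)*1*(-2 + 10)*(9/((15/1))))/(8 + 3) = 0.22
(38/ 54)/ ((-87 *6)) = -19/ 14094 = -0.00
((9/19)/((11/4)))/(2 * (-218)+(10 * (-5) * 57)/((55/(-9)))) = 18/3173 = 0.01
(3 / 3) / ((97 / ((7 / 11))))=7 / 1067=0.01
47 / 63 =0.75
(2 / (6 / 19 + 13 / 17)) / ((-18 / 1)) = -323 / 3141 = -0.10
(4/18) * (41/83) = 82/747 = 0.11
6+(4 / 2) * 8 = 22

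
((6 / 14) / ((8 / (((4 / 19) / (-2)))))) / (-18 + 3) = 1 / 2660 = 0.00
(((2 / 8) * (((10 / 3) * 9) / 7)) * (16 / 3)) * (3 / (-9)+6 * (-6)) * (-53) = 231080 / 21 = 11003.81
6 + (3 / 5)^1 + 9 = 78 / 5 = 15.60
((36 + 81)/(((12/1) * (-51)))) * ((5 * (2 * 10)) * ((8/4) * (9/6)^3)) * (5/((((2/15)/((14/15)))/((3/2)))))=-921375/136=-6774.82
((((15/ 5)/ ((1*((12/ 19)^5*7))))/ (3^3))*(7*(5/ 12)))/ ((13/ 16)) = 12380495/ 21835008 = 0.57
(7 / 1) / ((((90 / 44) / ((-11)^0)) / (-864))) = -14784 / 5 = -2956.80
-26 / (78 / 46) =-46 / 3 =-15.33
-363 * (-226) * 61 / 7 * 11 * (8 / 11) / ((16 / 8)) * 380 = 7606563360 / 7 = 1086651908.57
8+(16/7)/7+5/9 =3917/441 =8.88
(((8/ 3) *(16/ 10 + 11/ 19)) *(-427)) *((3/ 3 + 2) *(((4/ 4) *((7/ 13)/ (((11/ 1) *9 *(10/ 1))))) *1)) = -274988/ 67925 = -4.05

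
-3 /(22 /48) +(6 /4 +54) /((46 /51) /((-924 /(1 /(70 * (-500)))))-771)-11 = -123216831040561 /6994026269747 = -17.62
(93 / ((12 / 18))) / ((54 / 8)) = 62 / 3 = 20.67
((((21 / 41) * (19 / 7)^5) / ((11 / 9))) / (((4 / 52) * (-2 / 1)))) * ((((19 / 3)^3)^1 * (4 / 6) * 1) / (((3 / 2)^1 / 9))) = -441572639066 / 1082851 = -407787.07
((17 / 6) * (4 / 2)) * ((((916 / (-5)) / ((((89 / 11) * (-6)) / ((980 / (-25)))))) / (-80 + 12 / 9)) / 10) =2098327 / 1969125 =1.07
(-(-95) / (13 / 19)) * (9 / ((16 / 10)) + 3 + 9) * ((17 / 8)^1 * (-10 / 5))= -4326585 / 416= -10400.44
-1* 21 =-21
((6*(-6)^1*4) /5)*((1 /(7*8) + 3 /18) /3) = -62 /35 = -1.77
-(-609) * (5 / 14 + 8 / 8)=1653 / 2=826.50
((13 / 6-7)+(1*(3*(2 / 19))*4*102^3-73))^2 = 23349392168196241 / 12996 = 1796659908294.57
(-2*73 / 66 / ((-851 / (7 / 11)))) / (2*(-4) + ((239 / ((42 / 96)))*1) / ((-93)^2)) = -10312491 / 49479624920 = -0.00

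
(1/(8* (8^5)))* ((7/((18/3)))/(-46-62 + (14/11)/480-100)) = -385/17993334784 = -0.00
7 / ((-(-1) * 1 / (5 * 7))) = 245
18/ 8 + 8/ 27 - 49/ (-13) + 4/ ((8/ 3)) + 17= 34841/ 1404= 24.82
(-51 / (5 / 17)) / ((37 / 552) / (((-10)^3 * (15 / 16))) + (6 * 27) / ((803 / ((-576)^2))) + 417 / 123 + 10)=-2954328943500 / 1140620216464349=-0.00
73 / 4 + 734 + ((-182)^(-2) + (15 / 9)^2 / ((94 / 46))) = 5279580745 / 7005726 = 753.61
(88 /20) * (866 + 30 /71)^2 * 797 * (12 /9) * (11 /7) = 417072749661568 /75615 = 5515740919.94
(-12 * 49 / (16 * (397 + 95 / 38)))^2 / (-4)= -21609 / 10214416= -0.00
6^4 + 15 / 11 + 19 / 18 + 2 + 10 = 259463 / 198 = 1310.42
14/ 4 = 7/ 2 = 3.50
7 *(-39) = -273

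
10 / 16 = 0.62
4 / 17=0.24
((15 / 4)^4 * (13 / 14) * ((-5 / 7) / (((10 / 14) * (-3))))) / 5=43875 / 3584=12.24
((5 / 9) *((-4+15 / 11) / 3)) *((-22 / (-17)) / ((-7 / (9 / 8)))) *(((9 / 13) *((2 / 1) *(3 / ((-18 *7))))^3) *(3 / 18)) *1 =-145 / 114614136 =-0.00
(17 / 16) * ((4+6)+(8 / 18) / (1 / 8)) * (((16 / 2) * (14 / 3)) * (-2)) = -29036 / 27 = -1075.41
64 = 64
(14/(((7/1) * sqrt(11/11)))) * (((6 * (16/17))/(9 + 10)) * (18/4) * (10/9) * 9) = 8640/323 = 26.75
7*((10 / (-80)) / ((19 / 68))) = -119 / 38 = -3.13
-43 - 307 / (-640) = -27213 / 640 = -42.52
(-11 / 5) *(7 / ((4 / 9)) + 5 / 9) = -35.87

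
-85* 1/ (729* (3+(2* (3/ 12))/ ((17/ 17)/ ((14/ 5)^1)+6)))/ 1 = -7565/ 199746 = -0.04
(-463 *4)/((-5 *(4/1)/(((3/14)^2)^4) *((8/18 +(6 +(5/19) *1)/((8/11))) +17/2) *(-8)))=-519454053/177220128789760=-0.00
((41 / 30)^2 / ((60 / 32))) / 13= 3362 / 43875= 0.08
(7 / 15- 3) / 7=-38 / 105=-0.36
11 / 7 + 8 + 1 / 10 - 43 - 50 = -5833 / 70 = -83.33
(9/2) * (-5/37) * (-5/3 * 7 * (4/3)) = 350/37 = 9.46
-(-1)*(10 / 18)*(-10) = -50 / 9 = -5.56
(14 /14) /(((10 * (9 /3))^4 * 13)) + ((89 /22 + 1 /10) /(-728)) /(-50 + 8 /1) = 770039 /5675670000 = 0.00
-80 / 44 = -20 / 11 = -1.82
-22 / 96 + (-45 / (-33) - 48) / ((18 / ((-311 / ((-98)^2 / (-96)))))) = -10501273 / 1267728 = -8.28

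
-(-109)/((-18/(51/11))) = -1853/66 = -28.08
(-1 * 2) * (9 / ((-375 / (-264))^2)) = -139392 / 15625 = -8.92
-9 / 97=-0.09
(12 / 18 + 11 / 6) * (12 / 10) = 3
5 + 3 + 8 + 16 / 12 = 52 / 3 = 17.33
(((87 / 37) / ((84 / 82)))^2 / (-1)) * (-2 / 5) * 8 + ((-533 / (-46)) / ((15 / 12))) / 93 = 12167305222 / 717431295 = 16.96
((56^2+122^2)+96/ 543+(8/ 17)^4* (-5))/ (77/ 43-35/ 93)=272344626629547/ 21375863614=12740.75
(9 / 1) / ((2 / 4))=18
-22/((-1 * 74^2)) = 11/2738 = 0.00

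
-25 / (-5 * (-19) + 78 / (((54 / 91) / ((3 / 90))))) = -6750 / 26833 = -0.25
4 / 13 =0.31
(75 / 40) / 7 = 15 / 56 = 0.27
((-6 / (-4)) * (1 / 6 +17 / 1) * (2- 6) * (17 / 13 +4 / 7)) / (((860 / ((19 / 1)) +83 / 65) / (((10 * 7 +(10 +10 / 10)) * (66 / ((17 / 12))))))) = -15693.73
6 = 6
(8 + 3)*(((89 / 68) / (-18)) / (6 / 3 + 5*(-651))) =979 / 3981672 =0.00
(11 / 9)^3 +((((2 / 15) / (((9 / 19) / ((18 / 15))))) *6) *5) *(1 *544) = 20099839 / 3645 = 5514.36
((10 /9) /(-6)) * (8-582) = 2870 /27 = 106.30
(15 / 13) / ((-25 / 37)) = -111 / 65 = -1.71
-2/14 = -1/7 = -0.14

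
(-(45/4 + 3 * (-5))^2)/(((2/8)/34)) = -3825/2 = -1912.50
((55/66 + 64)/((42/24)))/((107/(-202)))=-157156/2247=-69.94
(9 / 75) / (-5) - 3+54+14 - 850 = -98128 / 125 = -785.02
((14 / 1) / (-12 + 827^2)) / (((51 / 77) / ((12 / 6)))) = 2156 / 34879767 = 0.00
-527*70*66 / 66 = -36890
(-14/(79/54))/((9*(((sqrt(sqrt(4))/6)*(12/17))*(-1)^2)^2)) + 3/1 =-5595/158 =-35.41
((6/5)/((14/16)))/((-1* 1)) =-48/35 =-1.37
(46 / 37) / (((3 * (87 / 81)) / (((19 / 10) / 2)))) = 3933 / 10730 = 0.37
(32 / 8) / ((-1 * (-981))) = 4 / 981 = 0.00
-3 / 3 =-1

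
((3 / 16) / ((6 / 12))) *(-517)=-1551 / 8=-193.88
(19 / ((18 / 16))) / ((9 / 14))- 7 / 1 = 1561 / 81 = 19.27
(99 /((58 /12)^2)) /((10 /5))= 1782 /841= 2.12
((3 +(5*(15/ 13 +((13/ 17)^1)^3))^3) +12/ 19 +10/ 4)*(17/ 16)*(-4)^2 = 5139492380834466797/ 582378085719326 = 8825.01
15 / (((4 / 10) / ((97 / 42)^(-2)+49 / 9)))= 11922925 / 56454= 211.20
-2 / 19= -0.11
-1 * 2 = -2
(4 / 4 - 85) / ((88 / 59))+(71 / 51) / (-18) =-284741 / 5049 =-56.40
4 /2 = 2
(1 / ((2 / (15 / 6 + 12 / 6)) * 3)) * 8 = 6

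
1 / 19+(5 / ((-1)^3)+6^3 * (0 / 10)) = -94 / 19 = -4.95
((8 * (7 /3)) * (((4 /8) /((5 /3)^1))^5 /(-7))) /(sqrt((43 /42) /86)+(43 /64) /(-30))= -0.07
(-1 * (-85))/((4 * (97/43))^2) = 157165/150544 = 1.04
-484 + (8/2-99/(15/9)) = -2697/5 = -539.40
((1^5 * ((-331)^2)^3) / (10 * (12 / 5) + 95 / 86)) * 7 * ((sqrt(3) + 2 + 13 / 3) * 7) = 5541948605353576934 * sqrt(3) / 2159 + 105297023501717961746 / 6477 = 20703077531873026.13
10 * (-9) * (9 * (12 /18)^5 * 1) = -320 /3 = -106.67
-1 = -1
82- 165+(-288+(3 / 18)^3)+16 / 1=-76679 / 216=-355.00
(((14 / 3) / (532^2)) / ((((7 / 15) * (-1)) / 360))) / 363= -75 / 2140369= -0.00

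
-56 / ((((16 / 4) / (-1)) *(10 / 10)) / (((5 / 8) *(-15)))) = -525 / 4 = -131.25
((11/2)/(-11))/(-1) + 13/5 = 31/10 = 3.10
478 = 478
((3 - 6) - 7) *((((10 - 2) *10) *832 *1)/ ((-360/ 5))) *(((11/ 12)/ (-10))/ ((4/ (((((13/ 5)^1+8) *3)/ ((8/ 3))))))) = -7579/ 3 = -2526.33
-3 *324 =-972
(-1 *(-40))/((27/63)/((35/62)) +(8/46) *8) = 18.60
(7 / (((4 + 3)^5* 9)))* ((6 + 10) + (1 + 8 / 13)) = 229 / 280917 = 0.00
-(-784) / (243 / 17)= 13328 / 243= 54.85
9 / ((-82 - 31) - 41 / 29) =-87 / 1106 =-0.08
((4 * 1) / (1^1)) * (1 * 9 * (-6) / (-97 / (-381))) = -82296 / 97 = -848.41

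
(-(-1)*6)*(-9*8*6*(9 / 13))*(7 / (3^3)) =-6048 / 13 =-465.23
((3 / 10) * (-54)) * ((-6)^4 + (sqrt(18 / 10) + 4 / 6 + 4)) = -105354 / 5-243 * sqrt(5) / 25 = -21092.53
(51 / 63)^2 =289 / 441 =0.66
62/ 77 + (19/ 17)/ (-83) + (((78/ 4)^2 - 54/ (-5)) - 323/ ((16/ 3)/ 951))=-497195579697/ 8691760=-57203.10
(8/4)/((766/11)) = 11/383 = 0.03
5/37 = 0.14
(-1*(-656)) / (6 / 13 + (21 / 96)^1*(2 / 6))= 1227.42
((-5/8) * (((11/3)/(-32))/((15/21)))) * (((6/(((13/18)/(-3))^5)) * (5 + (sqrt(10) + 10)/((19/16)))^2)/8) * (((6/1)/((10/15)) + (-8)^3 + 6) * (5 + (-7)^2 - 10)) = 6161107572649260 * sqrt(10)/134036773 + 408233779703431605/1072294184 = 526067240.53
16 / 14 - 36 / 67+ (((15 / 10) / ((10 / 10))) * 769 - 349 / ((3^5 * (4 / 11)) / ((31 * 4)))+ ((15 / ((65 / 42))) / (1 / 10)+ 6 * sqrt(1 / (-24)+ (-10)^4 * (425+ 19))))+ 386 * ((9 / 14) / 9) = 2337477761 / 2963142+ sqrt(639359994) / 2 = 13431.64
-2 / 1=-2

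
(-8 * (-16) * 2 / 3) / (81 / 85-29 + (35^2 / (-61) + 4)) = -1.93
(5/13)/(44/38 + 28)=95/7202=0.01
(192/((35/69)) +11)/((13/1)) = 13633/455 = 29.96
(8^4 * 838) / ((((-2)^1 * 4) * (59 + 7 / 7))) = -107264 / 15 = -7150.93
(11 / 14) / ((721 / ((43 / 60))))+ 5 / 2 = 1514573 / 605640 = 2.50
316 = 316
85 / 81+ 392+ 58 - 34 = 33781 / 81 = 417.05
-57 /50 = -1.14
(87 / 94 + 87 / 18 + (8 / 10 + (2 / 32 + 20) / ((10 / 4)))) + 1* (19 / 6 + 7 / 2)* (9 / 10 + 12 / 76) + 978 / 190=151061 / 5640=26.78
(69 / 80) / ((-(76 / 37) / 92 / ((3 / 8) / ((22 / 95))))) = -176157 / 2816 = -62.56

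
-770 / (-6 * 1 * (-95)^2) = 77 / 5415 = 0.01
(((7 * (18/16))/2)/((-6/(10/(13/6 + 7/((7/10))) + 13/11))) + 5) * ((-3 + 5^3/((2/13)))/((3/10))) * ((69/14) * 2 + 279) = 258318468365/89936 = 2872247.69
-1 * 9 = -9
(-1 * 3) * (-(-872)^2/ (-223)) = -2281152/ 223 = -10229.38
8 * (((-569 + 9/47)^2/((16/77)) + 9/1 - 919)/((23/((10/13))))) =275001285860/660491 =416358.87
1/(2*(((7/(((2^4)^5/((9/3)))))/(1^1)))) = 524288/21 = 24966.10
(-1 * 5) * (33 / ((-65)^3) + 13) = -3570092 / 54925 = -65.00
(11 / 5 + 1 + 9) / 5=61 / 25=2.44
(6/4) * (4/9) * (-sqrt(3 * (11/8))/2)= -sqrt(66)/12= -0.68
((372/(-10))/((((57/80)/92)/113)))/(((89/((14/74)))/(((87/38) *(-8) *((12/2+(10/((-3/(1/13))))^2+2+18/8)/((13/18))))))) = 788342764667136/2611734281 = 301846.47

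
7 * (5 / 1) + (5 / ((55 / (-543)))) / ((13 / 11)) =-88 / 13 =-6.77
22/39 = 0.56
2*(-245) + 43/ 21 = -10247/ 21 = -487.95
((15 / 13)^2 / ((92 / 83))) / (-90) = -415 / 31096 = -0.01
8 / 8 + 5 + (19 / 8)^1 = 67 / 8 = 8.38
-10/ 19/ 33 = -0.02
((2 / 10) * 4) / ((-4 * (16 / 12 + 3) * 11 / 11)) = -3 / 65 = -0.05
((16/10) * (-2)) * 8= -128/5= -25.60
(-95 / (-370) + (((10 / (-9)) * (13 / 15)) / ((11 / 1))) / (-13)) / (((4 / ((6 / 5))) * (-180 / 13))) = -75283 / 13186800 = -0.01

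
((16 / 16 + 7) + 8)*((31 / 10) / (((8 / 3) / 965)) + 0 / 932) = 17949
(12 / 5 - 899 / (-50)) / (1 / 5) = 1019 / 10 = 101.90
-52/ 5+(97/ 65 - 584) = -38539/ 65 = -592.91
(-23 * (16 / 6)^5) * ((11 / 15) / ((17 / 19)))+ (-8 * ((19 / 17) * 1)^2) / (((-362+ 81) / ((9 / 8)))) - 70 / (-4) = -1494521800519 / 592013610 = -2524.47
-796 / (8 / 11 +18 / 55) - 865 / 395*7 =-1764429 / 2291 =-770.16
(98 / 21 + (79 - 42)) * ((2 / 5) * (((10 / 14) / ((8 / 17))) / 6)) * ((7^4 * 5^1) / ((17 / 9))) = 214375 / 8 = 26796.88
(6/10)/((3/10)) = 2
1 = 1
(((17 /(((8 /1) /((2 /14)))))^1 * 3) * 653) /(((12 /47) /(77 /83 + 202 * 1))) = 8787784721 /18592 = 472664.84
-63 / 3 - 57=-78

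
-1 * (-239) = 239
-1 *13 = -13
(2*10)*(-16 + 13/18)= -2750/9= -305.56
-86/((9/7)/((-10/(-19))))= -6020/171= -35.20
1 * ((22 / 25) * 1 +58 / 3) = 1516 / 75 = 20.21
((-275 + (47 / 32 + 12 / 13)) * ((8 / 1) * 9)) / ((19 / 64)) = -16330320 / 247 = -66114.66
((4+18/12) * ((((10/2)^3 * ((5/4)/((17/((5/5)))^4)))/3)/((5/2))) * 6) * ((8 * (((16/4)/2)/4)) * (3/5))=1650/83521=0.02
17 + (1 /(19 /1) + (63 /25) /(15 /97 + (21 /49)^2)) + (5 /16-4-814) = -403890381 /509200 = -793.19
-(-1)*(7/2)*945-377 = 5861/2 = 2930.50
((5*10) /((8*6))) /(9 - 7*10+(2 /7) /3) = -175 /10232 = -0.02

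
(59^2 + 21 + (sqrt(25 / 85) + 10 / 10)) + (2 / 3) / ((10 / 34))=sqrt(85) / 17 + 52579 / 15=3505.81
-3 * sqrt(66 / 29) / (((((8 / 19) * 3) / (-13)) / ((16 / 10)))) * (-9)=-2223 * sqrt(1914) / 145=-670.72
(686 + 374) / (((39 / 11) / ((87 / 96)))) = 84535 / 312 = 270.95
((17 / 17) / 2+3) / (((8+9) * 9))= 7 / 306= 0.02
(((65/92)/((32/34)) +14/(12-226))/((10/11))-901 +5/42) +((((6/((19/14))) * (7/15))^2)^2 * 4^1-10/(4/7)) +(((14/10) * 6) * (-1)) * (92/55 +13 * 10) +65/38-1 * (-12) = -11483333153407288973/5926905248880000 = -1937.49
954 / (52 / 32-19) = -7632 / 139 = -54.91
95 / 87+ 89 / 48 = 2.95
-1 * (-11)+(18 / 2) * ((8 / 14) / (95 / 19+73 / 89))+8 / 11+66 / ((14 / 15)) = 1661754 / 19943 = 83.33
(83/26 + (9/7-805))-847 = -299849/182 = -1647.52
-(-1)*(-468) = -468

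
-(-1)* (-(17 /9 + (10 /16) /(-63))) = -947 /504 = -1.88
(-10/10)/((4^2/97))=-97/16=-6.06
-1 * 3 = -3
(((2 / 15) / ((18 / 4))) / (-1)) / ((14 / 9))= -2 / 105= -0.02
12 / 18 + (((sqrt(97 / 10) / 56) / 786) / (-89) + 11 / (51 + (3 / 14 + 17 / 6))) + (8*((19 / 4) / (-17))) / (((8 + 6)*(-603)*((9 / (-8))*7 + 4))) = 2196859387 / 2524770045- sqrt(970) / 39174240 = 0.87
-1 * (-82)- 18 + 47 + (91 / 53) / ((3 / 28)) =20197 / 159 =127.03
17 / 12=1.42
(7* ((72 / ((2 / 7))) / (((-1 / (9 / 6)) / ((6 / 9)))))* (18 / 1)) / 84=-378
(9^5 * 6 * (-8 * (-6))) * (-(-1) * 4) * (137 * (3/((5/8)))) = 223664385024/5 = 44732877004.80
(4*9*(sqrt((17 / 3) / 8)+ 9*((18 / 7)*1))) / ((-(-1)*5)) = 3*sqrt(102) / 5+ 5832 / 35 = 172.69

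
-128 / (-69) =1.86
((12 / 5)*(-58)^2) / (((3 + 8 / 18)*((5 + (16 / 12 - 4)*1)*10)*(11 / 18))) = 9809424 / 59675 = 164.38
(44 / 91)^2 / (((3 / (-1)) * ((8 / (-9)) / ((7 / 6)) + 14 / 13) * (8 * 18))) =-121 / 70434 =-0.00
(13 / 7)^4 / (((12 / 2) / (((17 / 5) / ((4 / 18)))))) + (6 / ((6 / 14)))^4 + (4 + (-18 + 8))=1845904811 / 48020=38440.33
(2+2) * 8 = 32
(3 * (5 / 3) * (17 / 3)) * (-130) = -11050 / 3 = -3683.33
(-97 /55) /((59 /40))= -776 /649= -1.20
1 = 1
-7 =-7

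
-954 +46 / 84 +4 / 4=-952.45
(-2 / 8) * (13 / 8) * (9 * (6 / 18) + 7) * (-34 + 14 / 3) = 715 / 6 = 119.17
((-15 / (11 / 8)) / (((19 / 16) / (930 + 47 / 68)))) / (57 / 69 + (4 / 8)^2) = -931584640 / 117249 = -7945.35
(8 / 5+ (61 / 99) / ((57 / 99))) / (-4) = -761 / 1140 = -0.67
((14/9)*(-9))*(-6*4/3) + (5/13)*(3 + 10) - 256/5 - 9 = 284/5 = 56.80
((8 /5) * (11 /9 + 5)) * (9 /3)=448 /15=29.87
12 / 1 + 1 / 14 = 169 / 14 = 12.07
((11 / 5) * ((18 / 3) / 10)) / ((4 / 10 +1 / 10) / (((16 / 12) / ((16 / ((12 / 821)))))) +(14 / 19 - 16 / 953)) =1195062 / 372298075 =0.00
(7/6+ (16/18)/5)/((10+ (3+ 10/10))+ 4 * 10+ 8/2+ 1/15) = 0.02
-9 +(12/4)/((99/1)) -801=-809.97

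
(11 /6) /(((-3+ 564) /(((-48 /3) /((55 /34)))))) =-16 /495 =-0.03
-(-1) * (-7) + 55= 48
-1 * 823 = -823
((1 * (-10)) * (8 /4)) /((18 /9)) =-10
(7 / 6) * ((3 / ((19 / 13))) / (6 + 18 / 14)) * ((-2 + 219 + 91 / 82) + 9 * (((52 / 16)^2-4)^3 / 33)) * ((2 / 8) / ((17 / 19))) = 347356835735 / 12812845056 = 27.11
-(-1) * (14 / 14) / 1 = 1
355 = 355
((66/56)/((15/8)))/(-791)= -22/27685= -0.00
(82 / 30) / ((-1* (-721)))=41 / 10815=0.00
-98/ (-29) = 98/ 29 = 3.38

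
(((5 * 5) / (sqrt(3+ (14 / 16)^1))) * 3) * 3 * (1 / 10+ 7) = 3195 * sqrt(62) / 31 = 811.53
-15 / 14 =-1.07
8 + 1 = 9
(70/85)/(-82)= -7/697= -0.01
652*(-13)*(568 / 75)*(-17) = 81844256 / 75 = 1091256.75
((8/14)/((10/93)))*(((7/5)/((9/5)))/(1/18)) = 372/5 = 74.40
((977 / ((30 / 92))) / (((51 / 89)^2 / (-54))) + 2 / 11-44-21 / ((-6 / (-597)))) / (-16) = 15731183793 / 508640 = 30927.93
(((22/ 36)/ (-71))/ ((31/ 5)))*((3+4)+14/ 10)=-0.01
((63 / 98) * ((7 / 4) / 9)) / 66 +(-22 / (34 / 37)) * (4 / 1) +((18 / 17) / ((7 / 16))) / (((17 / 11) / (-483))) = -130029215 / 152592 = -852.14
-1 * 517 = -517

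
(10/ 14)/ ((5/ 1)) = 1/ 7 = 0.14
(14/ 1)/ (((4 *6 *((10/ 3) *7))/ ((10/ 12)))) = 1/ 48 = 0.02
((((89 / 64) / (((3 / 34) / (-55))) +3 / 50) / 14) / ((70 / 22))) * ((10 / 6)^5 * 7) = -572063525 / 326592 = -1751.62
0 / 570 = 0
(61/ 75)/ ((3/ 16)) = 4.34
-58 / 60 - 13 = -419 / 30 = -13.97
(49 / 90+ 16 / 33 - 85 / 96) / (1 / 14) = 15953 / 7920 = 2.01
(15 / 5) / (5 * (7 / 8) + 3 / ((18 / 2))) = 72 / 113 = 0.64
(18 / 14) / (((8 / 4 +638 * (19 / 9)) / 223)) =18063 / 84980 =0.21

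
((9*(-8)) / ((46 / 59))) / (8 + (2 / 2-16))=2124 / 161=13.19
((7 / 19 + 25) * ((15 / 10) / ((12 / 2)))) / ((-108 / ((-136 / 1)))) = 4097 / 513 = 7.99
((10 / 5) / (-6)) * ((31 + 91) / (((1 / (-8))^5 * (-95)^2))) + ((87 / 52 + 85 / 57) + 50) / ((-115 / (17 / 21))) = 100151642651 / 680015700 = 147.28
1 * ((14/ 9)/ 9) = 14/ 81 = 0.17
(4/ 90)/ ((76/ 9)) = 1/ 190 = 0.01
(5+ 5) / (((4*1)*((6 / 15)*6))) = 25 / 24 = 1.04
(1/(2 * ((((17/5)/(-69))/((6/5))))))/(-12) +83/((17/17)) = 5713/68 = 84.01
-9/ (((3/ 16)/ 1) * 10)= -4.80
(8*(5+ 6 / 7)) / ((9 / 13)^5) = 121784104 / 413343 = 294.63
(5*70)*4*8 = 11200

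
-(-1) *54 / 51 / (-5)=-18 / 85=-0.21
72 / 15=4.80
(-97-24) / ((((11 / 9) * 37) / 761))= -2036.19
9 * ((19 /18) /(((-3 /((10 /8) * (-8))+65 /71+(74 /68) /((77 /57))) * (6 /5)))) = 44146025 /11270172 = 3.92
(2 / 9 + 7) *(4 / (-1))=-260 / 9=-28.89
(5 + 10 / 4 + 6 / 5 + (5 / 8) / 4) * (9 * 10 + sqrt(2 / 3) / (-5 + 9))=798.87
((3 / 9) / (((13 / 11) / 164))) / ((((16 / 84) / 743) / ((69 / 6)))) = 53949973 / 26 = 2074998.96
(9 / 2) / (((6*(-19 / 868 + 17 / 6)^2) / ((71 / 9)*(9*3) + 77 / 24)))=2199103389 / 107194082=20.52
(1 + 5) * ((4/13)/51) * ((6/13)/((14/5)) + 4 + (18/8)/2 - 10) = -0.17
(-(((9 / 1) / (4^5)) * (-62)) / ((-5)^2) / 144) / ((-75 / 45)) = -93 / 1024000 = -0.00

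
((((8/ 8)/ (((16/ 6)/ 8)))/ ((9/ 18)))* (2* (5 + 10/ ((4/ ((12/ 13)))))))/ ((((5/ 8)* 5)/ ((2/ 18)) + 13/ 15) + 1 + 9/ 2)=136800/ 53807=2.54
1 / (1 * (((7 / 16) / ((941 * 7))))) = 15056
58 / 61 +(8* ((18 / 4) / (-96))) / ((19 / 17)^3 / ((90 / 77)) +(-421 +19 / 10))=42910649083 / 45087614176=0.95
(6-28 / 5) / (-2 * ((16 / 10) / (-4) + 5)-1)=-2 / 51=-0.04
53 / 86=0.62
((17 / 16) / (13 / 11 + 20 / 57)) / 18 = 3553 / 92256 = 0.04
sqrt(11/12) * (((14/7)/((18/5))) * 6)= 5 * sqrt(33)/9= 3.19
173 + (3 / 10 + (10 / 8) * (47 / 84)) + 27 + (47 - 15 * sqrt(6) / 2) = 229.63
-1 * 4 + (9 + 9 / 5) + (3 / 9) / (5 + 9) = 1433 / 210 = 6.82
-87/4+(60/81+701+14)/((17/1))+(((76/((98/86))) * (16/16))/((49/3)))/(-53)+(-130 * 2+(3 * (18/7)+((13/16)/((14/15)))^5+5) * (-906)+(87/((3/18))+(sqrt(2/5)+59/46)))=-1844110697939848182559/157770748948119552+sqrt(10)/5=-11687.91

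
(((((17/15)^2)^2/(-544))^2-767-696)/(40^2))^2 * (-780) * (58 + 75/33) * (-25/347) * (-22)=-42353014892807891113970814761103353/679809123532800000000000000000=-62301.33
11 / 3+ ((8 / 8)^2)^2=4.67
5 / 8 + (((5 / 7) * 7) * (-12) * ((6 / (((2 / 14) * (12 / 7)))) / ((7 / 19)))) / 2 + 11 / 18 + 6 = -143119 / 72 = -1987.76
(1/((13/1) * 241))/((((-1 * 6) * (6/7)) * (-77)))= 1/1240668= 0.00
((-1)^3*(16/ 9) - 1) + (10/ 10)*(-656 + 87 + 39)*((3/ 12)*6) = -7180/ 9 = -797.78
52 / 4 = 13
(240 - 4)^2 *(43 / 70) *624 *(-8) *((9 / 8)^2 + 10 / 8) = -2148250416 / 5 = -429650083.20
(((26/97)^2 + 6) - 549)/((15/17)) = -86842987/141135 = -615.32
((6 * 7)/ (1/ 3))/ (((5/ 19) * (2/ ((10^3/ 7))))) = 34200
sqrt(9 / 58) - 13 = -13 + 3* sqrt(58) / 58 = -12.61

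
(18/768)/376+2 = 96259/48128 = 2.00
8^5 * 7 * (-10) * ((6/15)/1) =-917504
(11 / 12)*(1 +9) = 55 / 6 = 9.17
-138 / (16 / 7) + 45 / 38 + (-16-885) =-145949 / 152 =-960.19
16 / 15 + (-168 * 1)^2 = 423376 / 15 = 28225.07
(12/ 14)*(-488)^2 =1428864/ 7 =204123.43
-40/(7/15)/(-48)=25/14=1.79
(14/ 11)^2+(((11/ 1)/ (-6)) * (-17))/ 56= 88483/ 40656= 2.18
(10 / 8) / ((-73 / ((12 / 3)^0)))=-5 / 292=-0.02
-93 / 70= -1.33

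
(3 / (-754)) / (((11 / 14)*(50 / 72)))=-0.01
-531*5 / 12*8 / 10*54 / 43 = -9558 / 43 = -222.28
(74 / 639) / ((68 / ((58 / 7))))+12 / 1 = 913565 / 76041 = 12.01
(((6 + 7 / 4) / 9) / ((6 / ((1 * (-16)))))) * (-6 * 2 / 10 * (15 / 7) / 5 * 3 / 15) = 124 / 525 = 0.24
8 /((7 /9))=72 /7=10.29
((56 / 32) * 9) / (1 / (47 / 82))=2961 / 328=9.03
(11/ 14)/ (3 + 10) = 11/ 182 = 0.06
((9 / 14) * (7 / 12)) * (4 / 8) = 3 / 16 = 0.19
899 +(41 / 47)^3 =93405798 / 103823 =899.66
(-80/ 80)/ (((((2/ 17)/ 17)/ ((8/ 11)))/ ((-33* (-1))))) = -3468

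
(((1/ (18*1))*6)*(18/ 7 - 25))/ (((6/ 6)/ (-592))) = 92944/ 21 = 4425.90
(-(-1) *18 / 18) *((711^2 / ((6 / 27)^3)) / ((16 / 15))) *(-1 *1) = -5527872135 / 128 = -43186501.05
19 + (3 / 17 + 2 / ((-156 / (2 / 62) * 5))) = 3941323 / 205530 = 19.18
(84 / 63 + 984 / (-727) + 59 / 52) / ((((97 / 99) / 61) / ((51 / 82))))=133769889 / 3099928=43.15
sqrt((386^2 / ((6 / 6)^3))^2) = 148996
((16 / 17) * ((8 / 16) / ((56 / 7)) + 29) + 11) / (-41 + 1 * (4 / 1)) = -652 / 629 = -1.04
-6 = -6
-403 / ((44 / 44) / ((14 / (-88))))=2821 / 44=64.11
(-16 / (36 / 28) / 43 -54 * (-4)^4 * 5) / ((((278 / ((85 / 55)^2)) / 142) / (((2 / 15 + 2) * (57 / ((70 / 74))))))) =-12347470797250048 / 1139066775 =-10839988.55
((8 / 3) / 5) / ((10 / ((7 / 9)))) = 28 / 675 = 0.04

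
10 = 10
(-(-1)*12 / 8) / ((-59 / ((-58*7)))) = 10.32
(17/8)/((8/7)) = 119/64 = 1.86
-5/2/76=-5/152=-0.03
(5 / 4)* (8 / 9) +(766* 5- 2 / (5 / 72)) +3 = 171239 / 45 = 3805.31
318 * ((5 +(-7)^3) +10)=-104304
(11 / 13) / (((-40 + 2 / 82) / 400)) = -16400 / 1937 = -8.47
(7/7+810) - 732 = 79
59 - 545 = -486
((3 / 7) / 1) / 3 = 1 / 7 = 0.14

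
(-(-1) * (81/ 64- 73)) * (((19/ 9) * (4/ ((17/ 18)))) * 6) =-261687/ 68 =-3848.34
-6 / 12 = -1 / 2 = -0.50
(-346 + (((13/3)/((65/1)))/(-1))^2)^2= 6060466801/50625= 119712.92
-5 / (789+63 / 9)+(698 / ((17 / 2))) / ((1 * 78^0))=1111131 / 13532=82.11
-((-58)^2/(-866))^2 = -2829124/187489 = -15.09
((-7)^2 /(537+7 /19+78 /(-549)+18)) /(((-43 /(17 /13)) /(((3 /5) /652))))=-8689023 /3518067461480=-0.00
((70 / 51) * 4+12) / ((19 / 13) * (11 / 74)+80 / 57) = 16303976 / 1510841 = 10.79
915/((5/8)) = 1464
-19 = -19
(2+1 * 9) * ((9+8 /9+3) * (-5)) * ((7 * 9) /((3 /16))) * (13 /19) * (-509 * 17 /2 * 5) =200950349600 /57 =3525444729.82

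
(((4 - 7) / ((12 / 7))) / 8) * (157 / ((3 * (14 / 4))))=-3.27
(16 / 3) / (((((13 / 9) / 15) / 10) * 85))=1440 / 221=6.52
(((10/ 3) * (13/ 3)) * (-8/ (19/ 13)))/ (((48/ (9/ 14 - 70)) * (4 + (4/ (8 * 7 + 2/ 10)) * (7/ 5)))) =230559095/ 8273664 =27.87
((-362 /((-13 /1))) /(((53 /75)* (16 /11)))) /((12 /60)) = 746625 /5512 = 135.45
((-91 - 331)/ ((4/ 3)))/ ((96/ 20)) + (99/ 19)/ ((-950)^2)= -4522652729/ 68590000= -65.94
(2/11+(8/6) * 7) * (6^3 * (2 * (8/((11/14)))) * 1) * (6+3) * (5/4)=56972160/121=470844.30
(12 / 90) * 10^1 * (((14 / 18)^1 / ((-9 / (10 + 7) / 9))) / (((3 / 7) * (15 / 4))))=-13328 / 1215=-10.97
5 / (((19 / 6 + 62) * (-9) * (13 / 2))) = -0.00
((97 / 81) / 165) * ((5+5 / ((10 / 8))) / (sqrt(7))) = 97 * sqrt(7) / 10395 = 0.02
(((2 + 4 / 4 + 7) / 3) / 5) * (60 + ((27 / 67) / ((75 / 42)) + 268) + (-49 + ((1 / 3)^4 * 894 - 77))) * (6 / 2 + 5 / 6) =545.00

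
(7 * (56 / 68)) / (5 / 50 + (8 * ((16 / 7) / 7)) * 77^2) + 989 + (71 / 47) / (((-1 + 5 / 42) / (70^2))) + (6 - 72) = -34246348140611 / 4578747003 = -7479.41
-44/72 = -11/18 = -0.61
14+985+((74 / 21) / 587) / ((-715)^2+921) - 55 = 2979841606261 / 3156611871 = 944.00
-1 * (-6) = 6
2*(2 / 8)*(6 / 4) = 3 / 4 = 0.75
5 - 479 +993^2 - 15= 985560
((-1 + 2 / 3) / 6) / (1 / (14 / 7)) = -1 / 9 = -0.11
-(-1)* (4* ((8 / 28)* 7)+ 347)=355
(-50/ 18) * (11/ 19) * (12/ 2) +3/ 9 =-177/ 19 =-9.32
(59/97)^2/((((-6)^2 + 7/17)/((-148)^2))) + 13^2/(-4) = 4200567133/23296684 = 180.31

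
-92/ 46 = -2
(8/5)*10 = 16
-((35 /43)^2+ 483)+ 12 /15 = -4464064 /9245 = -482.86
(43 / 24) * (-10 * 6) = -215 / 2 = -107.50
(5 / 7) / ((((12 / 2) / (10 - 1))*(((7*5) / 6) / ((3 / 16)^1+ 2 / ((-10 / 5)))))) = -117 / 784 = -0.15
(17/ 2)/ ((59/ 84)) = 714/ 59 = 12.10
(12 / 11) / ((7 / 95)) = 1140 / 77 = 14.81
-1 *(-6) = 6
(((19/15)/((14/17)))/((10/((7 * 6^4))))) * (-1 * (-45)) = 313956/5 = 62791.20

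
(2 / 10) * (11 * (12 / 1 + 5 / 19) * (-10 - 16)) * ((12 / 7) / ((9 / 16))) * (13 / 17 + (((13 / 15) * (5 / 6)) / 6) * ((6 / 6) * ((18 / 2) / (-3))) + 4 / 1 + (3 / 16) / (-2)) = -2812256876 / 305235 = -9213.42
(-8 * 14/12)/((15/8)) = -4.98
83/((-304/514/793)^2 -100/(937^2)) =-732290.60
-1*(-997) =997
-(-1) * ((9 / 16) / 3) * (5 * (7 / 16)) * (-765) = -80325 / 256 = -313.77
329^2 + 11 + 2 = 108254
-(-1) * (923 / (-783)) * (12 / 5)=-3692 / 1305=-2.83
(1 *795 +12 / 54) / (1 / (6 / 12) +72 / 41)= 293437 / 1386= 211.72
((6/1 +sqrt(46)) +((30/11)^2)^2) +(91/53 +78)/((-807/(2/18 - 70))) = 75.01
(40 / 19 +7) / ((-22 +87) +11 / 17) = 2941 / 21204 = 0.14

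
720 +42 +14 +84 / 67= 52076 / 67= 777.25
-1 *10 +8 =-2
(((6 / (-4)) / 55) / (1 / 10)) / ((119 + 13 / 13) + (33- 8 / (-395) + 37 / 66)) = -7110 / 4003853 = -0.00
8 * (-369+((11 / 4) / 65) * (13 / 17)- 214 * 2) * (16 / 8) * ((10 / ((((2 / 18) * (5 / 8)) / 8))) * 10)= -2497250304 / 17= -146897076.71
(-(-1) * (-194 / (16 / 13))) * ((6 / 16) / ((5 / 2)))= -3783 / 160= -23.64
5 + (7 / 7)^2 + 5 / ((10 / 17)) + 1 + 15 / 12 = 67 / 4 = 16.75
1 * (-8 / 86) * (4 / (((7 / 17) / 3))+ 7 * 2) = -1208 / 301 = -4.01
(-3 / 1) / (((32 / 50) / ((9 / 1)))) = -675 / 16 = -42.19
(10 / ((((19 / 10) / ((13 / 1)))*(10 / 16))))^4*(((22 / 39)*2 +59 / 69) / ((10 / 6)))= 512290062336000 / 2997383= 170912446.74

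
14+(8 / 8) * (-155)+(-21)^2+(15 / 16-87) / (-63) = 33753 / 112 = 301.37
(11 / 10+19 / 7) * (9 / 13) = 2403 / 910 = 2.64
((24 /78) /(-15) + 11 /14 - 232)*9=-1893813 /910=-2081.11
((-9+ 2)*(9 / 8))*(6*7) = -1323 / 4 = -330.75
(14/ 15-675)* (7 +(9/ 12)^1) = -313441/ 60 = -5224.02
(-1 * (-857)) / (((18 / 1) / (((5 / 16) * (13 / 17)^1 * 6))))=55705 / 816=68.27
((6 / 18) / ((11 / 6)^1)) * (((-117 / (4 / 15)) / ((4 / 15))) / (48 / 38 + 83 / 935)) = -42514875 / 192136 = -221.27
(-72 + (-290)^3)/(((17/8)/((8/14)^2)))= -3121801216/833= -3747660.52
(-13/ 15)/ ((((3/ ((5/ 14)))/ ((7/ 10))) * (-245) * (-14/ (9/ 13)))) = -0.00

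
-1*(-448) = 448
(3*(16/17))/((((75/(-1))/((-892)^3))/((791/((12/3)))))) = 5283748139.37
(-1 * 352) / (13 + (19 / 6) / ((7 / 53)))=-14784 / 1553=-9.52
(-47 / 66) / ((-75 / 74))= 1739 / 2475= 0.70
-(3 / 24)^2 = -1 / 64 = -0.02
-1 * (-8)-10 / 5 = 6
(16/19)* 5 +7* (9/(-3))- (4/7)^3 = -110633/6517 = -16.98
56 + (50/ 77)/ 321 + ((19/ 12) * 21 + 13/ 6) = 9038383/ 98868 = 91.42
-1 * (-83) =83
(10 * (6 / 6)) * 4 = 40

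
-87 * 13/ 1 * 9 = -10179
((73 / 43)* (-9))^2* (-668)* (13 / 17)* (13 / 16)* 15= -182736445905 / 125732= -1453380.57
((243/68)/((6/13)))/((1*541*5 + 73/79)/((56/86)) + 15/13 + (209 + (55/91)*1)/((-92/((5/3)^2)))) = 74618739/39998464076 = 0.00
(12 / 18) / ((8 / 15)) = 5 / 4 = 1.25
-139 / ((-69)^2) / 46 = -139 / 219006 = -0.00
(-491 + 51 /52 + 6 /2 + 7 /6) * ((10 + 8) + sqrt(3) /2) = -227379 /26 - 75793 * sqrt(3) /312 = -9166.11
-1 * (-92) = 92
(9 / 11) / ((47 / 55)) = 45 / 47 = 0.96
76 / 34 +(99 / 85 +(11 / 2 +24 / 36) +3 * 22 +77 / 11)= 82.57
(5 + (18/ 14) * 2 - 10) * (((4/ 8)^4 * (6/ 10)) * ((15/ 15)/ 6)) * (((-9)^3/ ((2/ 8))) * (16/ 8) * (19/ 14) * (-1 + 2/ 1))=235467/ 1960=120.14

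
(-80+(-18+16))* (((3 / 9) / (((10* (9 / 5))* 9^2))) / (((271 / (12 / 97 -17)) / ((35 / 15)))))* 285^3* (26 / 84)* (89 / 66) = 66578914621375 / 2529545436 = 26320.51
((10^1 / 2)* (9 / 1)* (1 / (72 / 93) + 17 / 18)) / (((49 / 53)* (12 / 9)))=18285 / 224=81.63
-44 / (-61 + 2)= 0.75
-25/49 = -0.51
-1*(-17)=17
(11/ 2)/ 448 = 11/ 896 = 0.01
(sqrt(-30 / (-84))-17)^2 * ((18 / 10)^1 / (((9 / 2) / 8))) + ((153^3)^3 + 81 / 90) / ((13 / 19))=12220937245115866479539 / 182-272 * sqrt(70) / 35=67148006841295969602.78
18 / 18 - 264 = -263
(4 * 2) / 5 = 8 / 5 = 1.60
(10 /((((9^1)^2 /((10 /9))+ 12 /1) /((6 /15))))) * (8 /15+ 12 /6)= 304 /2547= 0.12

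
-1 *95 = -95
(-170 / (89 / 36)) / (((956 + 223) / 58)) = -39440 / 11659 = -3.38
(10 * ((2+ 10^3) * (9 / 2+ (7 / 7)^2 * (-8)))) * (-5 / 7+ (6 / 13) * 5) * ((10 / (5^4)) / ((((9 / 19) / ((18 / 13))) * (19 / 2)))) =-232464 / 845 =-275.11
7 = 7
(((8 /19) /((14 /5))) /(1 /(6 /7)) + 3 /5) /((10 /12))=20358 /23275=0.87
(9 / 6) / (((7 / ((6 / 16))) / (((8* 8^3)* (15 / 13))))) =379.78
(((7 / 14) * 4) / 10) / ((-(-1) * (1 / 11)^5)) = 161051 / 5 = 32210.20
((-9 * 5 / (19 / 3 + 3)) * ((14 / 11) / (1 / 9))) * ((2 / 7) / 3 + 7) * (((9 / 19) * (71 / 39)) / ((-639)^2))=-0.00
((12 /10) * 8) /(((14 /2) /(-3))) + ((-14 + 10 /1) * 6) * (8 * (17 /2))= -57264 /35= -1636.11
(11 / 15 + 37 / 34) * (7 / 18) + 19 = 180923 / 9180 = 19.71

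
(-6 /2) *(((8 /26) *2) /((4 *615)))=-2 /2665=-0.00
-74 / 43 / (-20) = 37 / 430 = 0.09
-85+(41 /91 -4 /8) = -15479 /182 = -85.05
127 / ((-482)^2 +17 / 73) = 0.00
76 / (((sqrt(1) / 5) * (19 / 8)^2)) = 1280 / 19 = 67.37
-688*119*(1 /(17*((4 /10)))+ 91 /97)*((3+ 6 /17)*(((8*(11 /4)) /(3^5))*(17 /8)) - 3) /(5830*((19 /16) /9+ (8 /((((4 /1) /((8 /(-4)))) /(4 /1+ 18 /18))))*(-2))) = 4383807344 /4902123435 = 0.89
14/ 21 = 0.67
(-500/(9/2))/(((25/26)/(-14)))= 14560/9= 1617.78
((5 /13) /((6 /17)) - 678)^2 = 2787734401 /6084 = 458207.50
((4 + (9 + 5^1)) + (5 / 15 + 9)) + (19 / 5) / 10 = 4157 / 150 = 27.71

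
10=10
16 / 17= 0.94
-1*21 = -21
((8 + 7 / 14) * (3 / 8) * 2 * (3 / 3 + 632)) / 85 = 47.48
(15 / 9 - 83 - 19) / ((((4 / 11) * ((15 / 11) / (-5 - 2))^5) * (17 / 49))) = 439145954847523 / 154912500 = 2834800.00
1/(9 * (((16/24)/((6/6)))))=1/6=0.17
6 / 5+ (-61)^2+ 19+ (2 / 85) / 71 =22578144 / 6035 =3741.20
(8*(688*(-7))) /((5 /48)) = -1849344 /5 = -369868.80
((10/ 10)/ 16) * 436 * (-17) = -1853/ 4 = -463.25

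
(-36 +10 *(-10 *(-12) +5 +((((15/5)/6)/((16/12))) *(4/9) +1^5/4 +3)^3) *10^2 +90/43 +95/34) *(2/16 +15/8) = 26029743779/78948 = 329707.45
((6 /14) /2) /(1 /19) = 57 /14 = 4.07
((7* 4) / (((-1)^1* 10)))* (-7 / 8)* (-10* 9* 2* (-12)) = 5292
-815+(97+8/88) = -7897/11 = -717.91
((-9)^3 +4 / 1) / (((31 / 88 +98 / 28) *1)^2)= -5614400 / 114921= -48.85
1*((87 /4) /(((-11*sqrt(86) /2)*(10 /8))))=-87*sqrt(86) /2365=-0.34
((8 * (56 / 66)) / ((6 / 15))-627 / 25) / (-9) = 6691 / 7425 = 0.90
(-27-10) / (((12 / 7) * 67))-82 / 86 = -44101 / 34572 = -1.28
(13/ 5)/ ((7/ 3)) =39/ 35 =1.11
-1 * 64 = -64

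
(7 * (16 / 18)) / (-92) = -14 / 207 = -0.07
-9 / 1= -9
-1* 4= -4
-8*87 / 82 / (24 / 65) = -1885 / 82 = -22.99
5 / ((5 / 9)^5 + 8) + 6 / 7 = 702831 / 475517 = 1.48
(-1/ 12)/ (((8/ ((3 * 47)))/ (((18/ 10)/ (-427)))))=423/ 68320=0.01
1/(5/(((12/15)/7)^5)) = 1024/262609375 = 0.00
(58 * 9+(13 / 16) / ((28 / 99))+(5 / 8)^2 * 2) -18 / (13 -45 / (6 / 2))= 239525 / 448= 534.65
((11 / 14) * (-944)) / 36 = -1298 / 63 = -20.60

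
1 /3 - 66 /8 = -95 /12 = -7.92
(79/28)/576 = 79/16128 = 0.00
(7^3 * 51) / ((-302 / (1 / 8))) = -17493 / 2416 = -7.24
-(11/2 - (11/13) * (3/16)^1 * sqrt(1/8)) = -11/2 + 33 * sqrt(2)/832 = -5.44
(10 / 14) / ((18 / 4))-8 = -494 / 63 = -7.84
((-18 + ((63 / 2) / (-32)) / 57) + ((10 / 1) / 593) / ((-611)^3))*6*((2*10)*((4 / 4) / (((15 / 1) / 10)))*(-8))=11531.05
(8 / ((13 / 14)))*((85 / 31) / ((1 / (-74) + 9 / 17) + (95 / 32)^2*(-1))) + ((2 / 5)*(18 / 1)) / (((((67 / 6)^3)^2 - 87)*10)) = -1980882843044603167616 / 695790195576190142025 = -2.85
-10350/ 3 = -3450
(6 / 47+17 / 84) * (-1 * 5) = -6515 / 3948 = -1.65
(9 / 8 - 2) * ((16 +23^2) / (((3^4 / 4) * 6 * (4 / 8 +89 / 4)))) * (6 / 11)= -1090 / 11583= -0.09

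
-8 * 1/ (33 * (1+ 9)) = -4/ 165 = -0.02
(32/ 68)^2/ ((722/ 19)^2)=16/ 104329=0.00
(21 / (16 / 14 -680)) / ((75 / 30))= -49 / 3960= -0.01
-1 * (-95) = 95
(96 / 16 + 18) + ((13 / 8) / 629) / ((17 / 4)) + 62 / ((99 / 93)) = 58042033 / 705738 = 82.24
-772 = -772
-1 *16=-16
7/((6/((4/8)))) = 7/12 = 0.58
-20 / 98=-10 / 49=-0.20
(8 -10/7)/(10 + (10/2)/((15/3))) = 46/77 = 0.60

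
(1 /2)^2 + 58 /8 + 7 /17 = 269 /34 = 7.91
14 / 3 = 4.67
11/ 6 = 1.83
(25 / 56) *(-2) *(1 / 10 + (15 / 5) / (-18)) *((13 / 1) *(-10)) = -325 / 42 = -7.74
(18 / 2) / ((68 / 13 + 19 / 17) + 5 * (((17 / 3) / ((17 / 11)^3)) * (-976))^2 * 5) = 87947613 / 548452671655651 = 0.00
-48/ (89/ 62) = -2976/ 89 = -33.44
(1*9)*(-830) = -7470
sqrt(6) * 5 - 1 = -1 + 5 * sqrt(6) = 11.25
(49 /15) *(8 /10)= 196 /75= 2.61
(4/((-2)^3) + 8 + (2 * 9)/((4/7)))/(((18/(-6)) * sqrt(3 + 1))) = -13/2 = -6.50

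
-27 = -27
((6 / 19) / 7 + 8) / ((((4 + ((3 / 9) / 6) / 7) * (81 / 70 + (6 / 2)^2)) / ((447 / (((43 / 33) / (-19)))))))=-441939960 / 343097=-1288.09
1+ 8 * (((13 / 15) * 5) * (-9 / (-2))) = 157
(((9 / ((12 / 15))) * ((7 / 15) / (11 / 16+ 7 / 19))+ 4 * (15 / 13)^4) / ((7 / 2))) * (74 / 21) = 5455568896 / 449235969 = 12.14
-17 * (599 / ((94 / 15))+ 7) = -163931 / 94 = -1743.95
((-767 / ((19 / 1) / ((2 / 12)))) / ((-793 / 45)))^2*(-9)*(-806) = 2840757075 / 2686562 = 1057.39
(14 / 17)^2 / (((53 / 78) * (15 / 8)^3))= 0.15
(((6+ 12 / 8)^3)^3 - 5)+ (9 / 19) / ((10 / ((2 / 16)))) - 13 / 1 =3652118265393 / 48640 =75084668.29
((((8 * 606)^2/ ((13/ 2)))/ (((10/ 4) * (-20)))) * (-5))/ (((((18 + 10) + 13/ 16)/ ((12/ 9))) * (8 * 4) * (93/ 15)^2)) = 78343680/ 5759273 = 13.60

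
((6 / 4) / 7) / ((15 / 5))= 1 / 14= 0.07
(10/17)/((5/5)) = 10/17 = 0.59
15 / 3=5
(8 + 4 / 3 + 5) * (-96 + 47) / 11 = -2107 / 33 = -63.85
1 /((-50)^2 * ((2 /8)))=1 /625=0.00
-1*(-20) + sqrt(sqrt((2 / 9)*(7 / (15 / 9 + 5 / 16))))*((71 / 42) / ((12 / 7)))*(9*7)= 20 + 497*14^(1 / 4)*285^(3 / 4) / 1140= 78.49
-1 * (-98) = 98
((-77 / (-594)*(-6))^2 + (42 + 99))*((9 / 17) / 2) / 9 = 5735 / 1377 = 4.16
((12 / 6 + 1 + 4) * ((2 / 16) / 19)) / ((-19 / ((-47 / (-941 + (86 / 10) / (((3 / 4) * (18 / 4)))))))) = -44415 / 365883608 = -0.00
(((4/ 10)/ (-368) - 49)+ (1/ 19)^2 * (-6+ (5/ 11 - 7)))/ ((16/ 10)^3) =-11.97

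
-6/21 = -2/7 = -0.29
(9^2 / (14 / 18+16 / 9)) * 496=361584 / 23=15721.04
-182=-182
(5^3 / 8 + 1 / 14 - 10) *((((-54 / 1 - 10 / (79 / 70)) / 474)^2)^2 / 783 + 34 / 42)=1499422707831145565501 / 325155862792033592886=4.61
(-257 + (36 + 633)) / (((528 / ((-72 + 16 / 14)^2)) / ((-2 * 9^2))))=-342085248 / 539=-634666.51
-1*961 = -961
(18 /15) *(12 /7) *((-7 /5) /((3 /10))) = -48 /5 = -9.60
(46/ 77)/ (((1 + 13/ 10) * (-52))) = -0.00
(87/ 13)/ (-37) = -87/ 481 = -0.18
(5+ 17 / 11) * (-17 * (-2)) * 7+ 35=17521 / 11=1592.82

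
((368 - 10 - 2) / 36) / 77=89 / 693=0.13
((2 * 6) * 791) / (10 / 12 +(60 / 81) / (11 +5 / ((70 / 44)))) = 50744232 / 4735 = 10716.84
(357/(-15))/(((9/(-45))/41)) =4879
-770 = -770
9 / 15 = 3 / 5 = 0.60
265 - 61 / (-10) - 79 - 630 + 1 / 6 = -6566 / 15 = -437.73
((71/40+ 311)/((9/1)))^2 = 156525121/129600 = 1207.76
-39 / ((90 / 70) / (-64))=5824 / 3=1941.33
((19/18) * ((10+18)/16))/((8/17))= 2261/576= 3.93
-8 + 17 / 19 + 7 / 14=-251 / 38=-6.61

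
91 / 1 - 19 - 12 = 60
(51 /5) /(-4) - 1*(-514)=10229 /20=511.45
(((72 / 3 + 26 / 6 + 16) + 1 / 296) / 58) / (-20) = -0.04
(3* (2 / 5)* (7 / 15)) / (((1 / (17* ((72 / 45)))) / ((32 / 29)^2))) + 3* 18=7626446 / 105125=72.55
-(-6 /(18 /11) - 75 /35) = 122 /21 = 5.81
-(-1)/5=1/5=0.20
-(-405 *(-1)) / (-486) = 5 / 6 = 0.83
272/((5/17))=4624/5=924.80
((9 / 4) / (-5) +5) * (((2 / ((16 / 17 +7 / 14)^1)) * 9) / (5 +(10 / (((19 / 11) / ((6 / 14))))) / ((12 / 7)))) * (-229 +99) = -1965132 / 1715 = -1145.85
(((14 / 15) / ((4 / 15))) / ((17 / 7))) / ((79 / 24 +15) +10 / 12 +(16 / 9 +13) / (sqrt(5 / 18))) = -79380 / 1210787 +625632 * sqrt(10) / 20583379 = 0.03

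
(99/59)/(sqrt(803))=0.06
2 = 2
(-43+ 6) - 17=-54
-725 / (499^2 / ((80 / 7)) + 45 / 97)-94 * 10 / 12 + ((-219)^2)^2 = 1166750006655201512 / 507225837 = 2300257442.63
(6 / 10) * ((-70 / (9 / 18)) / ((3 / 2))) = -56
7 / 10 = 0.70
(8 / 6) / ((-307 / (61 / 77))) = -244 / 70917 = -0.00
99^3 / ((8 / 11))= 10673289 / 8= 1334161.12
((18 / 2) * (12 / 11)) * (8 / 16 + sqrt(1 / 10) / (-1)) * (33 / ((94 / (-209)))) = -16929 / 47 + 16929 * sqrt(10) / 235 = -132.39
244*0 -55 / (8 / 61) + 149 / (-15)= -51517 / 120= -429.31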